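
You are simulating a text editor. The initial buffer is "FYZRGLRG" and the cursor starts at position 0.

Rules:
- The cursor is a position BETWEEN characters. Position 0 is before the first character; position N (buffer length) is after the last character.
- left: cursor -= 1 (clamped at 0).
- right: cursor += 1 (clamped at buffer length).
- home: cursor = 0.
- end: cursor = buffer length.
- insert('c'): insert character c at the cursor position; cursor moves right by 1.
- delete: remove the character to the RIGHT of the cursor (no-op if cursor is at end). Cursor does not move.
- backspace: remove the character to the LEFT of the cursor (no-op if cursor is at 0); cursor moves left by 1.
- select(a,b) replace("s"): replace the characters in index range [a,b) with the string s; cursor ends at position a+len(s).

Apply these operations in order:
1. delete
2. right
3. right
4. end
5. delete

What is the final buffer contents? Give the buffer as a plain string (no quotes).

After op 1 (delete): buf='YZRGLRG' cursor=0
After op 2 (right): buf='YZRGLRG' cursor=1
After op 3 (right): buf='YZRGLRG' cursor=2
After op 4 (end): buf='YZRGLRG' cursor=7
After op 5 (delete): buf='YZRGLRG' cursor=7

Answer: YZRGLRG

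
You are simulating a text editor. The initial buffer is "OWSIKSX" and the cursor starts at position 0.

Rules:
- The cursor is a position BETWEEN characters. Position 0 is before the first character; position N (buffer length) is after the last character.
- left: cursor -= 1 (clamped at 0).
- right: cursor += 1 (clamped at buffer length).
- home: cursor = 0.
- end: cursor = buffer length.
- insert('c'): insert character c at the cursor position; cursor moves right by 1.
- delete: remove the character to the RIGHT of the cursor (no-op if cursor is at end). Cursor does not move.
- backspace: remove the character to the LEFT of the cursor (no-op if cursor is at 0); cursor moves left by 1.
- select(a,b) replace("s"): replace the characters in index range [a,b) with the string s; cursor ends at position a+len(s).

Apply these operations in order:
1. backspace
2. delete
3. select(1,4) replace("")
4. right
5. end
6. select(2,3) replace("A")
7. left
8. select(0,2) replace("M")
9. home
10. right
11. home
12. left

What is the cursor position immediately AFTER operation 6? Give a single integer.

After op 1 (backspace): buf='OWSIKSX' cursor=0
After op 2 (delete): buf='WSIKSX' cursor=0
After op 3 (select(1,4) replace("")): buf='WSX' cursor=1
After op 4 (right): buf='WSX' cursor=2
After op 5 (end): buf='WSX' cursor=3
After op 6 (select(2,3) replace("A")): buf='WSA' cursor=3

Answer: 3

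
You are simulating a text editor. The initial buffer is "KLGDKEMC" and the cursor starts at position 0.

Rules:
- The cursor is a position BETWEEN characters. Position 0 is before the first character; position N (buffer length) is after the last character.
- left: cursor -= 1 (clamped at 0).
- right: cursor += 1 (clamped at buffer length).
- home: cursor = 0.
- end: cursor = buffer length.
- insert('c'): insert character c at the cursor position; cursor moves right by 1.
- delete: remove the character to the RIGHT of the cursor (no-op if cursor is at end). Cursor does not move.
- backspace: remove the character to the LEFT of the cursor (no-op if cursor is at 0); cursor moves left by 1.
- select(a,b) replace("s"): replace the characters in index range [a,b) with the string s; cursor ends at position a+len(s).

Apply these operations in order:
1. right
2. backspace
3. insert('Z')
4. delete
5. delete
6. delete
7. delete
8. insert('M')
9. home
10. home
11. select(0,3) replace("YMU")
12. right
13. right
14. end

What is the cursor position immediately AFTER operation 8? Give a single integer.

After op 1 (right): buf='KLGDKEMC' cursor=1
After op 2 (backspace): buf='LGDKEMC' cursor=0
After op 3 (insert('Z')): buf='ZLGDKEMC' cursor=1
After op 4 (delete): buf='ZGDKEMC' cursor=1
After op 5 (delete): buf='ZDKEMC' cursor=1
After op 6 (delete): buf='ZKEMC' cursor=1
After op 7 (delete): buf='ZEMC' cursor=1
After op 8 (insert('M')): buf='ZMEMC' cursor=2

Answer: 2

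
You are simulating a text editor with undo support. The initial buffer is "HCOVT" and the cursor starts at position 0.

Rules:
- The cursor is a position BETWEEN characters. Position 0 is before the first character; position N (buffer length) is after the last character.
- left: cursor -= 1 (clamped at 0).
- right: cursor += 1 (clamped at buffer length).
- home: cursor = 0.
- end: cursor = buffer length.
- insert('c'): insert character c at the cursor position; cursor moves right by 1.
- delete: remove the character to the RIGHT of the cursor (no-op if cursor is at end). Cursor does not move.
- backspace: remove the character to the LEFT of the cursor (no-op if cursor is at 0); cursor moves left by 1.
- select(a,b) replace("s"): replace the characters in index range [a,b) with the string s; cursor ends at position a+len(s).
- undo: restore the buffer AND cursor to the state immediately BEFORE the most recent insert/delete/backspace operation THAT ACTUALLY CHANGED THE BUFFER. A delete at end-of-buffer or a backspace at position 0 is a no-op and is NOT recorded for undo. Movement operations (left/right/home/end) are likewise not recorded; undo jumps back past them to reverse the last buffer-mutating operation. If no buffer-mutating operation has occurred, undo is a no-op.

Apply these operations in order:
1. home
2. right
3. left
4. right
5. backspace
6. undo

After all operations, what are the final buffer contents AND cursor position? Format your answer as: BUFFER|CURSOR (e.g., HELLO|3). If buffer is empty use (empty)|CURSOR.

Answer: HCOVT|1

Derivation:
After op 1 (home): buf='HCOVT' cursor=0
After op 2 (right): buf='HCOVT' cursor=1
After op 3 (left): buf='HCOVT' cursor=0
After op 4 (right): buf='HCOVT' cursor=1
After op 5 (backspace): buf='COVT' cursor=0
After op 6 (undo): buf='HCOVT' cursor=1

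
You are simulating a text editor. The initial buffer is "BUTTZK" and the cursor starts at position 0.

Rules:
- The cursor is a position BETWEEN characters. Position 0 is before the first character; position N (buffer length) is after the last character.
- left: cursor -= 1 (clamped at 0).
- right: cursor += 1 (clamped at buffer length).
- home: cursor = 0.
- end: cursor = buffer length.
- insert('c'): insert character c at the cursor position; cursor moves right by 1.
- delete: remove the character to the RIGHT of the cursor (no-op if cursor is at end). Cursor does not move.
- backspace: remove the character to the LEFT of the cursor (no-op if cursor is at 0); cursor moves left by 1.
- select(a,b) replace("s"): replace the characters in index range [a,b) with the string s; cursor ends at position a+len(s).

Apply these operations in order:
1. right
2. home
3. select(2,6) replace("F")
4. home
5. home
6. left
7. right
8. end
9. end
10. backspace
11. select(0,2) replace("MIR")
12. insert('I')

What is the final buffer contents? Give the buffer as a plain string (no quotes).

After op 1 (right): buf='BUTTZK' cursor=1
After op 2 (home): buf='BUTTZK' cursor=0
After op 3 (select(2,6) replace("F")): buf='BUF' cursor=3
After op 4 (home): buf='BUF' cursor=0
After op 5 (home): buf='BUF' cursor=0
After op 6 (left): buf='BUF' cursor=0
After op 7 (right): buf='BUF' cursor=1
After op 8 (end): buf='BUF' cursor=3
After op 9 (end): buf='BUF' cursor=3
After op 10 (backspace): buf='BU' cursor=2
After op 11 (select(0,2) replace("MIR")): buf='MIR' cursor=3
After op 12 (insert('I')): buf='MIRI' cursor=4

Answer: MIRI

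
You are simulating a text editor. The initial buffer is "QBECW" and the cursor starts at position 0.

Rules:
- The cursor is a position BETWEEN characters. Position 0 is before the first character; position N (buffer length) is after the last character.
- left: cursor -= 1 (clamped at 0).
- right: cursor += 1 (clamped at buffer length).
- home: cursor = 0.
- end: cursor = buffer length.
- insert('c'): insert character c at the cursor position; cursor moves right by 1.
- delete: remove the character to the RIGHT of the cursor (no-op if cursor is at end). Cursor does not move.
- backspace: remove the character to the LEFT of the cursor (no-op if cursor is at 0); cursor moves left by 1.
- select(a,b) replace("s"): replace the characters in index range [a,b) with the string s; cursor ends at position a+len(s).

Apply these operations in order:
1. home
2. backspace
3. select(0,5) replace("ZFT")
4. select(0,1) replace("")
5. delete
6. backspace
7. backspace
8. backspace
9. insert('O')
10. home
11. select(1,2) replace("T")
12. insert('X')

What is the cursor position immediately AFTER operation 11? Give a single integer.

Answer: 2

Derivation:
After op 1 (home): buf='QBECW' cursor=0
After op 2 (backspace): buf='QBECW' cursor=0
After op 3 (select(0,5) replace("ZFT")): buf='ZFT' cursor=3
After op 4 (select(0,1) replace("")): buf='FT' cursor=0
After op 5 (delete): buf='T' cursor=0
After op 6 (backspace): buf='T' cursor=0
After op 7 (backspace): buf='T' cursor=0
After op 8 (backspace): buf='T' cursor=0
After op 9 (insert('O')): buf='OT' cursor=1
After op 10 (home): buf='OT' cursor=0
After op 11 (select(1,2) replace("T")): buf='OT' cursor=2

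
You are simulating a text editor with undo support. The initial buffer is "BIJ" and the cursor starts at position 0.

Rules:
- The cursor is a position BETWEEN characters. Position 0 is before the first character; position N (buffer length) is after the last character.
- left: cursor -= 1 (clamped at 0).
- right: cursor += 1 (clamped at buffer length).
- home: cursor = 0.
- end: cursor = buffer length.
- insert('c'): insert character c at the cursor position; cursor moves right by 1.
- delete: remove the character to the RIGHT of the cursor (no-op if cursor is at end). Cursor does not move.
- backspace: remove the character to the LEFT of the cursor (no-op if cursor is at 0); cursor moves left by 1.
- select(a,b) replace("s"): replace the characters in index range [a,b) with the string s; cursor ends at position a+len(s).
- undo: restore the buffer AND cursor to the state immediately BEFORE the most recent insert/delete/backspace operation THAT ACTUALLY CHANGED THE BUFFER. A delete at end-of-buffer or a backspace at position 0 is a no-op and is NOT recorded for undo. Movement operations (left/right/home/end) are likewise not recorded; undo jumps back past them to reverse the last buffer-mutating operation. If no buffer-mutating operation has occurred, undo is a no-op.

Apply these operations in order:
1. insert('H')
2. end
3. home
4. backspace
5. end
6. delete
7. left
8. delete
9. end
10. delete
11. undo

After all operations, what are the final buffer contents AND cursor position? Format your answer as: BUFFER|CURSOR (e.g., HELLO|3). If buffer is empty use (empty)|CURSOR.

After op 1 (insert('H')): buf='HBIJ' cursor=1
After op 2 (end): buf='HBIJ' cursor=4
After op 3 (home): buf='HBIJ' cursor=0
After op 4 (backspace): buf='HBIJ' cursor=0
After op 5 (end): buf='HBIJ' cursor=4
After op 6 (delete): buf='HBIJ' cursor=4
After op 7 (left): buf='HBIJ' cursor=3
After op 8 (delete): buf='HBI' cursor=3
After op 9 (end): buf='HBI' cursor=3
After op 10 (delete): buf='HBI' cursor=3
After op 11 (undo): buf='HBIJ' cursor=3

Answer: HBIJ|3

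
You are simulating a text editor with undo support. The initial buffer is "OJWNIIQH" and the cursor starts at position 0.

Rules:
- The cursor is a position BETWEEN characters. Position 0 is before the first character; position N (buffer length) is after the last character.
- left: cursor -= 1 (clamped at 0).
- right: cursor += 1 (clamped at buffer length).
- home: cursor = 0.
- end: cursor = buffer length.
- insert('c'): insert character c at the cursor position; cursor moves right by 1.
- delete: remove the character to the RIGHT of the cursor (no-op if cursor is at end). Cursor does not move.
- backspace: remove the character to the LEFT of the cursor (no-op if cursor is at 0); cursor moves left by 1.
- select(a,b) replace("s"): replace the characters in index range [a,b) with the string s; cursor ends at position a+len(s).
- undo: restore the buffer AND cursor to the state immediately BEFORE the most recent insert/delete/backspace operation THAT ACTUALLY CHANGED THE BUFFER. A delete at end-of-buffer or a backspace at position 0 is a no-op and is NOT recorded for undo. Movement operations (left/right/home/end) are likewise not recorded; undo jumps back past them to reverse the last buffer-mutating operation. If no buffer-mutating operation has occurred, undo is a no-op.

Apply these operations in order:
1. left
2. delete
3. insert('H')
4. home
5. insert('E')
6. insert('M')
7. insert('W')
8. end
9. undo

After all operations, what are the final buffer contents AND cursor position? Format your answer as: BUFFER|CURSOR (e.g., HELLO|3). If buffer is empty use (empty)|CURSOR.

Answer: EMHJWNIIQH|2

Derivation:
After op 1 (left): buf='OJWNIIQH' cursor=0
After op 2 (delete): buf='JWNIIQH' cursor=0
After op 3 (insert('H')): buf='HJWNIIQH' cursor=1
After op 4 (home): buf='HJWNIIQH' cursor=0
After op 5 (insert('E')): buf='EHJWNIIQH' cursor=1
After op 6 (insert('M')): buf='EMHJWNIIQH' cursor=2
After op 7 (insert('W')): buf='EMWHJWNIIQH' cursor=3
After op 8 (end): buf='EMWHJWNIIQH' cursor=11
After op 9 (undo): buf='EMHJWNIIQH' cursor=2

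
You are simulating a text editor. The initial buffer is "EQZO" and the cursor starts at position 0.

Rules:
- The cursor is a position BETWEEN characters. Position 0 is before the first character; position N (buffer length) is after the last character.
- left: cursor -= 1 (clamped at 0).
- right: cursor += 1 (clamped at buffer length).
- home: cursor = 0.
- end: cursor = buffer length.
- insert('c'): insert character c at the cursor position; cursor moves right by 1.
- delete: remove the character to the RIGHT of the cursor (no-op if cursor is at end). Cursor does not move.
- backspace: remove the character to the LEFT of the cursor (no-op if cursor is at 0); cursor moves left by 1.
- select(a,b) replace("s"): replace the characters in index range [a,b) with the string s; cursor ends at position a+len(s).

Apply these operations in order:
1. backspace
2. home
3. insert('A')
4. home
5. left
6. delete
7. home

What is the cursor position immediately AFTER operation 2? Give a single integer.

Answer: 0

Derivation:
After op 1 (backspace): buf='EQZO' cursor=0
After op 2 (home): buf='EQZO' cursor=0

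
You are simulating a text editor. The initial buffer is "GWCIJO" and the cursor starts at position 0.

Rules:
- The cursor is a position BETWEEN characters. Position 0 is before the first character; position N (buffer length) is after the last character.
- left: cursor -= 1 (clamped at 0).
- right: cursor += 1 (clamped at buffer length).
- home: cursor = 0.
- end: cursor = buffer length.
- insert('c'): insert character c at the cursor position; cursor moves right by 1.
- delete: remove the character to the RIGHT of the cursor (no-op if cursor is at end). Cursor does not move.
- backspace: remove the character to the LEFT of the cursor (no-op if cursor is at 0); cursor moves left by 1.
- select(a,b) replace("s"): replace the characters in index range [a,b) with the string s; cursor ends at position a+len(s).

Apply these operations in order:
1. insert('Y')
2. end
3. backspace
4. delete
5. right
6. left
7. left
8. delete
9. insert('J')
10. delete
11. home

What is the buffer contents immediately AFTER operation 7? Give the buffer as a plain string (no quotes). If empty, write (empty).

Answer: YGWCIJ

Derivation:
After op 1 (insert('Y')): buf='YGWCIJO' cursor=1
After op 2 (end): buf='YGWCIJO' cursor=7
After op 3 (backspace): buf='YGWCIJ' cursor=6
After op 4 (delete): buf='YGWCIJ' cursor=6
After op 5 (right): buf='YGWCIJ' cursor=6
After op 6 (left): buf='YGWCIJ' cursor=5
After op 7 (left): buf='YGWCIJ' cursor=4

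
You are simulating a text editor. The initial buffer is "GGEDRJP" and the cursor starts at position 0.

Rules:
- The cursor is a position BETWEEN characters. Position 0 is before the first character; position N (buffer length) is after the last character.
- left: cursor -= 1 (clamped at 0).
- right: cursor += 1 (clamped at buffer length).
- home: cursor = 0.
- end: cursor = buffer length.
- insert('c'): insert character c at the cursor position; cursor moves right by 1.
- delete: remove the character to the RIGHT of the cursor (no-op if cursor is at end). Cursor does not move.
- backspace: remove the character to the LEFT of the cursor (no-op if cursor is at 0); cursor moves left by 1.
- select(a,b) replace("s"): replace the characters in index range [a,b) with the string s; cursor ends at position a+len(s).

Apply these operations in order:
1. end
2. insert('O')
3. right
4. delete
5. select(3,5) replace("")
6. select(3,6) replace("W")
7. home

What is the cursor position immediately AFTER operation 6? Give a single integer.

After op 1 (end): buf='GGEDRJP' cursor=7
After op 2 (insert('O')): buf='GGEDRJPO' cursor=8
After op 3 (right): buf='GGEDRJPO' cursor=8
After op 4 (delete): buf='GGEDRJPO' cursor=8
After op 5 (select(3,5) replace("")): buf='GGEJPO' cursor=3
After op 6 (select(3,6) replace("W")): buf='GGEW' cursor=4

Answer: 4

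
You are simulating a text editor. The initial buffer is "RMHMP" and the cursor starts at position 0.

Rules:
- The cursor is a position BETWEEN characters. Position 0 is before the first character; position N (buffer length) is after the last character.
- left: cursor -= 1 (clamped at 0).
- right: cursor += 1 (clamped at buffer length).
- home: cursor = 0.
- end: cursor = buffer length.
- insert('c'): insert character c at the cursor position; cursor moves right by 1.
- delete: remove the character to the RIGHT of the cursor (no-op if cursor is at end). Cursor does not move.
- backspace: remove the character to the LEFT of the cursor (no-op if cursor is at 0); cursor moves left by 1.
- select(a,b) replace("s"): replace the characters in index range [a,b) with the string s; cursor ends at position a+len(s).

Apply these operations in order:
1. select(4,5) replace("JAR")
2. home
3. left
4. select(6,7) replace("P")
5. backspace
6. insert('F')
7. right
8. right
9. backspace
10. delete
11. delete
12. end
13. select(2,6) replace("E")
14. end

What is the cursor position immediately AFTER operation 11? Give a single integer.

After op 1 (select(4,5) replace("JAR")): buf='RMHMJAR' cursor=7
After op 2 (home): buf='RMHMJAR' cursor=0
After op 3 (left): buf='RMHMJAR' cursor=0
After op 4 (select(6,7) replace("P")): buf='RMHMJAP' cursor=7
After op 5 (backspace): buf='RMHMJA' cursor=6
After op 6 (insert('F')): buf='RMHMJAF' cursor=7
After op 7 (right): buf='RMHMJAF' cursor=7
After op 8 (right): buf='RMHMJAF' cursor=7
After op 9 (backspace): buf='RMHMJA' cursor=6
After op 10 (delete): buf='RMHMJA' cursor=6
After op 11 (delete): buf='RMHMJA' cursor=6

Answer: 6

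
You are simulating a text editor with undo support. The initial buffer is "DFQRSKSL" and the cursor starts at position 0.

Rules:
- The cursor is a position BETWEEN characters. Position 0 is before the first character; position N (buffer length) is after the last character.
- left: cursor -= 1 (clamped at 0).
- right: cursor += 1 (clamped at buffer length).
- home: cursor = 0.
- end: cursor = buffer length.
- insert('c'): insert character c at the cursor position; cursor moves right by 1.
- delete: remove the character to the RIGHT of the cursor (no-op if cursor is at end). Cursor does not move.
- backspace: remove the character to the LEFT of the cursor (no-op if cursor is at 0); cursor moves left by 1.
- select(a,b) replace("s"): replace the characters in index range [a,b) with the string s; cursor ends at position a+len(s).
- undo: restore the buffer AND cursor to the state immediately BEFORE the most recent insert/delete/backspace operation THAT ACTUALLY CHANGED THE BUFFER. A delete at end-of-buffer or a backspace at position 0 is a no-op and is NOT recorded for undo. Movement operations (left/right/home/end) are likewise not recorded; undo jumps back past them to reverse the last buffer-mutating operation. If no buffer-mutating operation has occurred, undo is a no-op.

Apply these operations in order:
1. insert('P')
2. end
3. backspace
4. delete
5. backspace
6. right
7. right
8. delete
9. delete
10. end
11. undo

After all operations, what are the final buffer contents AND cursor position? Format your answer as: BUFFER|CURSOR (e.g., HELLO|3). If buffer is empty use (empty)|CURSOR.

After op 1 (insert('P')): buf='PDFQRSKSL' cursor=1
After op 2 (end): buf='PDFQRSKSL' cursor=9
After op 3 (backspace): buf='PDFQRSKS' cursor=8
After op 4 (delete): buf='PDFQRSKS' cursor=8
After op 5 (backspace): buf='PDFQRSK' cursor=7
After op 6 (right): buf='PDFQRSK' cursor=7
After op 7 (right): buf='PDFQRSK' cursor=7
After op 8 (delete): buf='PDFQRSK' cursor=7
After op 9 (delete): buf='PDFQRSK' cursor=7
After op 10 (end): buf='PDFQRSK' cursor=7
After op 11 (undo): buf='PDFQRSKS' cursor=8

Answer: PDFQRSKS|8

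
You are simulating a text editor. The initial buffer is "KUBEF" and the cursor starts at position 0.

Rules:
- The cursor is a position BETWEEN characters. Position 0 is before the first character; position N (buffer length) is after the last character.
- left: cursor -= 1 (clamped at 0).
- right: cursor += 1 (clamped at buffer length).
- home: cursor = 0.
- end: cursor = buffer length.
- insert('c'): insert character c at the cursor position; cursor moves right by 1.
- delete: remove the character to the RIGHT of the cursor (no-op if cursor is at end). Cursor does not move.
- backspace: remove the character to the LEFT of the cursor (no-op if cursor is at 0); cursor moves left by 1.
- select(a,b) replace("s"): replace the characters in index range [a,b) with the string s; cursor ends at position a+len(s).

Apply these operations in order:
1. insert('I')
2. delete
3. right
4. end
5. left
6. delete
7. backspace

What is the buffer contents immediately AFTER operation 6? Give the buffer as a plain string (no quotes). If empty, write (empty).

Answer: IUBE

Derivation:
After op 1 (insert('I')): buf='IKUBEF' cursor=1
After op 2 (delete): buf='IUBEF' cursor=1
After op 3 (right): buf='IUBEF' cursor=2
After op 4 (end): buf='IUBEF' cursor=5
After op 5 (left): buf='IUBEF' cursor=4
After op 6 (delete): buf='IUBE' cursor=4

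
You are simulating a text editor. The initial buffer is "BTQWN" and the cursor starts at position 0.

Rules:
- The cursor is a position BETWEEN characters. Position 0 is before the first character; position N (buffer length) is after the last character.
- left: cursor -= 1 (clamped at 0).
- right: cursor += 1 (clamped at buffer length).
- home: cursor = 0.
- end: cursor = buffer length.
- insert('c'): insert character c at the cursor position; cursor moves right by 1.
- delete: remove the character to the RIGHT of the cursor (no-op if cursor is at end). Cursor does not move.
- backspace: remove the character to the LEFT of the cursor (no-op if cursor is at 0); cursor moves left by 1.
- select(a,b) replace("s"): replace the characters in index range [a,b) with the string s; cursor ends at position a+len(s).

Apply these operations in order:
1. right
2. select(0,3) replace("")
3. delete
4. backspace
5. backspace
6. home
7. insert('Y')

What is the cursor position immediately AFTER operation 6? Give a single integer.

After op 1 (right): buf='BTQWN' cursor=1
After op 2 (select(0,3) replace("")): buf='WN' cursor=0
After op 3 (delete): buf='N' cursor=0
After op 4 (backspace): buf='N' cursor=0
After op 5 (backspace): buf='N' cursor=0
After op 6 (home): buf='N' cursor=0

Answer: 0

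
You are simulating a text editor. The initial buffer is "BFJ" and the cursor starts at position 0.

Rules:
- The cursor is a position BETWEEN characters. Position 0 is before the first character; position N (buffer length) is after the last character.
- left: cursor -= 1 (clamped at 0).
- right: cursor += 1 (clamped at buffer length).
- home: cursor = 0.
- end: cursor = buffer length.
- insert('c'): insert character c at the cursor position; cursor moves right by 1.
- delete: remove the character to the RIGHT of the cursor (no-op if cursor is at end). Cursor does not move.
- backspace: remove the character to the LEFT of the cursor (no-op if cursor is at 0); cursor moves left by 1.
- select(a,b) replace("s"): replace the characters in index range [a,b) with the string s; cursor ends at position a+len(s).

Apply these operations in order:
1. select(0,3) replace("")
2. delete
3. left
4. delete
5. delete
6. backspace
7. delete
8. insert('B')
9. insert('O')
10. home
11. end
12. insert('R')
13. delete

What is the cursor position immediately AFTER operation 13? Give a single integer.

After op 1 (select(0,3) replace("")): buf='(empty)' cursor=0
After op 2 (delete): buf='(empty)' cursor=0
After op 3 (left): buf='(empty)' cursor=0
After op 4 (delete): buf='(empty)' cursor=0
After op 5 (delete): buf='(empty)' cursor=0
After op 6 (backspace): buf='(empty)' cursor=0
After op 7 (delete): buf='(empty)' cursor=0
After op 8 (insert('B')): buf='B' cursor=1
After op 9 (insert('O')): buf='BO' cursor=2
After op 10 (home): buf='BO' cursor=0
After op 11 (end): buf='BO' cursor=2
After op 12 (insert('R')): buf='BOR' cursor=3
After op 13 (delete): buf='BOR' cursor=3

Answer: 3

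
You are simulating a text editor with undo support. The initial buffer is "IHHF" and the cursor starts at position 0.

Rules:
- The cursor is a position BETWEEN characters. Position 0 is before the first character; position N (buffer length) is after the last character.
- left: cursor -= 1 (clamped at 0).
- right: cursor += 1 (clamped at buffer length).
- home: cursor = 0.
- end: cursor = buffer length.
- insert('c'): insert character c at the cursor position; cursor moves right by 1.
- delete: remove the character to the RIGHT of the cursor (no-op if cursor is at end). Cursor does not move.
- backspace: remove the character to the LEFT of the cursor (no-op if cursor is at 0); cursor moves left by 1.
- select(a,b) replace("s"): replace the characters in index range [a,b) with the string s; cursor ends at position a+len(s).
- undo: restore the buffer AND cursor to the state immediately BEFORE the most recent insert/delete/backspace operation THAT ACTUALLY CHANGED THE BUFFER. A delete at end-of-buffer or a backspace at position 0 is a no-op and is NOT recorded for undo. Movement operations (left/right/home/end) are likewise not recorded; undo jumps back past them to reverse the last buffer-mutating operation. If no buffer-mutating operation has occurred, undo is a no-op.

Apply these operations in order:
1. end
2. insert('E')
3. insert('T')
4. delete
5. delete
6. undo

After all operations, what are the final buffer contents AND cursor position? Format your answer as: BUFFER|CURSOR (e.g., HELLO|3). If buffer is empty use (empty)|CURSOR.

Answer: IHHFE|5

Derivation:
After op 1 (end): buf='IHHF' cursor=4
After op 2 (insert('E')): buf='IHHFE' cursor=5
After op 3 (insert('T')): buf='IHHFET' cursor=6
After op 4 (delete): buf='IHHFET' cursor=6
After op 5 (delete): buf='IHHFET' cursor=6
After op 6 (undo): buf='IHHFE' cursor=5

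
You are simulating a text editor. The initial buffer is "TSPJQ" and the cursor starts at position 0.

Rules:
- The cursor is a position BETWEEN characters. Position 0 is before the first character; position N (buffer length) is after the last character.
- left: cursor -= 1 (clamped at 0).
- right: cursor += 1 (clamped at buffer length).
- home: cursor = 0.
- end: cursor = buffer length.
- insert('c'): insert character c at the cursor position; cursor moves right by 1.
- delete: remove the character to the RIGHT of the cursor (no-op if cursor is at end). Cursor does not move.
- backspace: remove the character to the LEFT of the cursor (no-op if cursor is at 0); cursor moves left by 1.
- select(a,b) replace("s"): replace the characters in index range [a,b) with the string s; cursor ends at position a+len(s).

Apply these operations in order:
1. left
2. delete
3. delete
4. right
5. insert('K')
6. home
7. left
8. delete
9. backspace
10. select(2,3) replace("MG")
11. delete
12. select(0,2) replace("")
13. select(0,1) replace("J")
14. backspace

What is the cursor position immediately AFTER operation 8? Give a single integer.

Answer: 0

Derivation:
After op 1 (left): buf='TSPJQ' cursor=0
After op 2 (delete): buf='SPJQ' cursor=0
After op 3 (delete): buf='PJQ' cursor=0
After op 4 (right): buf='PJQ' cursor=1
After op 5 (insert('K')): buf='PKJQ' cursor=2
After op 6 (home): buf='PKJQ' cursor=0
After op 7 (left): buf='PKJQ' cursor=0
After op 8 (delete): buf='KJQ' cursor=0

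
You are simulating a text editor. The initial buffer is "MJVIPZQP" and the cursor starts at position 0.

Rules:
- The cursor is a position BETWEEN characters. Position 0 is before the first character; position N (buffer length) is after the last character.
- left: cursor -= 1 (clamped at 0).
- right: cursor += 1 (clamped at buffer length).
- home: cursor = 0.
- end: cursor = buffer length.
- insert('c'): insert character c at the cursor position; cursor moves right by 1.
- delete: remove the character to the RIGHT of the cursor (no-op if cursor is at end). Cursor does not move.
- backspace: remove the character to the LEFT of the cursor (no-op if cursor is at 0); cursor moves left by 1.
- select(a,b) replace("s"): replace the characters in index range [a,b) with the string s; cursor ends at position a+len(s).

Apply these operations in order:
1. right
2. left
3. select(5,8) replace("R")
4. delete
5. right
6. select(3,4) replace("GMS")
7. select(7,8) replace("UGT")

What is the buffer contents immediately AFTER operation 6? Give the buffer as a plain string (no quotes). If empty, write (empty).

Answer: MJVGMSPR

Derivation:
After op 1 (right): buf='MJVIPZQP' cursor=1
After op 2 (left): buf='MJVIPZQP' cursor=0
After op 3 (select(5,8) replace("R")): buf='MJVIPR' cursor=6
After op 4 (delete): buf='MJVIPR' cursor=6
After op 5 (right): buf='MJVIPR' cursor=6
After op 6 (select(3,4) replace("GMS")): buf='MJVGMSPR' cursor=6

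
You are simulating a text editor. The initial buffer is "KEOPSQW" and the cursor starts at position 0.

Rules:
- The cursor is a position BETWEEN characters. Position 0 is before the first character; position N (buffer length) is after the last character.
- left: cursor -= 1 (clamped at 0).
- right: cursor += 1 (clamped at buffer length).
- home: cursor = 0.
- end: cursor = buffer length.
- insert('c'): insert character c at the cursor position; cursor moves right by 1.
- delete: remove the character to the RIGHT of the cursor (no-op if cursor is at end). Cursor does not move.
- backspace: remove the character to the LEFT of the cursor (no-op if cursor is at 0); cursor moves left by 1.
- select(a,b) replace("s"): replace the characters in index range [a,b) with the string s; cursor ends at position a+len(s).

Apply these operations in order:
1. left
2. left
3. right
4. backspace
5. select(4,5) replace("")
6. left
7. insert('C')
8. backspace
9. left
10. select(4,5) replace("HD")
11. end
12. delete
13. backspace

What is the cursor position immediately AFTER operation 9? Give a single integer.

Answer: 2

Derivation:
After op 1 (left): buf='KEOPSQW' cursor=0
After op 2 (left): buf='KEOPSQW' cursor=0
After op 3 (right): buf='KEOPSQW' cursor=1
After op 4 (backspace): buf='EOPSQW' cursor=0
After op 5 (select(4,5) replace("")): buf='EOPSW' cursor=4
After op 6 (left): buf='EOPSW' cursor=3
After op 7 (insert('C')): buf='EOPCSW' cursor=4
After op 8 (backspace): buf='EOPSW' cursor=3
After op 9 (left): buf='EOPSW' cursor=2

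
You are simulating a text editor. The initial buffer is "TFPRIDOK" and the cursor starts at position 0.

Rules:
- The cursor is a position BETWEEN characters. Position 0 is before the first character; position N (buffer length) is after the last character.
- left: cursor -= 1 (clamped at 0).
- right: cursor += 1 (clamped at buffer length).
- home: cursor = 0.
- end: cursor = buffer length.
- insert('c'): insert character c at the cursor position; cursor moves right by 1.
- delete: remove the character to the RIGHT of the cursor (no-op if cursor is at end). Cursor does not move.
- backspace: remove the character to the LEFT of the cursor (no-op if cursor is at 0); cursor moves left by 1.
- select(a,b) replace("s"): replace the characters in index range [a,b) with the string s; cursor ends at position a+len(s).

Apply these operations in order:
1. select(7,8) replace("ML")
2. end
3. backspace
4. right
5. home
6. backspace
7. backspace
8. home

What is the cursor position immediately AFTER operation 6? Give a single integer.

Answer: 0

Derivation:
After op 1 (select(7,8) replace("ML")): buf='TFPRIDOML' cursor=9
After op 2 (end): buf='TFPRIDOML' cursor=9
After op 3 (backspace): buf='TFPRIDOM' cursor=8
After op 4 (right): buf='TFPRIDOM' cursor=8
After op 5 (home): buf='TFPRIDOM' cursor=0
After op 6 (backspace): buf='TFPRIDOM' cursor=0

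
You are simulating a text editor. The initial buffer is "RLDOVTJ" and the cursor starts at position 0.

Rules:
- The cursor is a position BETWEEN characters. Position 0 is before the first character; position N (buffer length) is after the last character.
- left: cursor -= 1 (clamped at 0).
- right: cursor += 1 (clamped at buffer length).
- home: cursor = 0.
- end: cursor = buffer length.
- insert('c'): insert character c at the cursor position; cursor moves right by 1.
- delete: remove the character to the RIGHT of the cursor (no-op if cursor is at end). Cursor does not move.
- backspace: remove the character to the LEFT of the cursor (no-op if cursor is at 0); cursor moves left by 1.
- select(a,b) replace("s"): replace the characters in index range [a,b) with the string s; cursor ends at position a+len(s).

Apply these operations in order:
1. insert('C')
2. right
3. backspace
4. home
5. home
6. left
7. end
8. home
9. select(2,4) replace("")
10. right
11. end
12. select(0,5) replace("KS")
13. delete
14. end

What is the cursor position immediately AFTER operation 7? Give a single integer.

After op 1 (insert('C')): buf='CRLDOVTJ' cursor=1
After op 2 (right): buf='CRLDOVTJ' cursor=2
After op 3 (backspace): buf='CLDOVTJ' cursor=1
After op 4 (home): buf='CLDOVTJ' cursor=0
After op 5 (home): buf='CLDOVTJ' cursor=0
After op 6 (left): buf='CLDOVTJ' cursor=0
After op 7 (end): buf='CLDOVTJ' cursor=7

Answer: 7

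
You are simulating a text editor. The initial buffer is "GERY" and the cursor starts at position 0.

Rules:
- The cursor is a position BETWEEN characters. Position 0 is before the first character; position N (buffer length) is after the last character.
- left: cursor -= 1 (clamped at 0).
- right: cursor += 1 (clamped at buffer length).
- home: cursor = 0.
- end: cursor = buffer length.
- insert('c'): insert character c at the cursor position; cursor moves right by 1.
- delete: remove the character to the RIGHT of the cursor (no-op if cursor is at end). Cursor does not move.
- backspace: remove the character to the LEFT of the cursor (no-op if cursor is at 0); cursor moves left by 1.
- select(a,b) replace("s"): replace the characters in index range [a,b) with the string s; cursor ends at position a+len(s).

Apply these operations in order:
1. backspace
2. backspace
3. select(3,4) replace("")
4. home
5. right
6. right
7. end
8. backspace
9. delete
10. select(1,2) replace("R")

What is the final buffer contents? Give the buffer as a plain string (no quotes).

Answer: GR

Derivation:
After op 1 (backspace): buf='GERY' cursor=0
After op 2 (backspace): buf='GERY' cursor=0
After op 3 (select(3,4) replace("")): buf='GER' cursor=3
After op 4 (home): buf='GER' cursor=0
After op 5 (right): buf='GER' cursor=1
After op 6 (right): buf='GER' cursor=2
After op 7 (end): buf='GER' cursor=3
After op 8 (backspace): buf='GE' cursor=2
After op 9 (delete): buf='GE' cursor=2
After op 10 (select(1,2) replace("R")): buf='GR' cursor=2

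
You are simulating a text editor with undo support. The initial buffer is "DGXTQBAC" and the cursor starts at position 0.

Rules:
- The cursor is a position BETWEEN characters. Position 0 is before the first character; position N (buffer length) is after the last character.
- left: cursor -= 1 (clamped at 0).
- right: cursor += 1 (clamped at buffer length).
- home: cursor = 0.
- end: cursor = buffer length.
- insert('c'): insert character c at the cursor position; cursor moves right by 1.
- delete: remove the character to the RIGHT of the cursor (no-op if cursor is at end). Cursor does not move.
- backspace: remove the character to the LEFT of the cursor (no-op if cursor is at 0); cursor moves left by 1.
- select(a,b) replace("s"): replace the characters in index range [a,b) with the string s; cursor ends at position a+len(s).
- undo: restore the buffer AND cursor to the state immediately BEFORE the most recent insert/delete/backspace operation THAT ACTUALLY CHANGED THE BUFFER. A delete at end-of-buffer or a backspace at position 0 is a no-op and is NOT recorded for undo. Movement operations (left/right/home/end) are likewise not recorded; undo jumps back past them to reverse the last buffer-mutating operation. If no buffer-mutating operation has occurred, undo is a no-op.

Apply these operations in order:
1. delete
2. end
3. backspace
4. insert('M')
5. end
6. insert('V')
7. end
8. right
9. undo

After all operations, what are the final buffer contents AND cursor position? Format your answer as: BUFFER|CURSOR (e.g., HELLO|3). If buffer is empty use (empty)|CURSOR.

After op 1 (delete): buf='GXTQBAC' cursor=0
After op 2 (end): buf='GXTQBAC' cursor=7
After op 3 (backspace): buf='GXTQBA' cursor=6
After op 4 (insert('M')): buf='GXTQBAM' cursor=7
After op 5 (end): buf='GXTQBAM' cursor=7
After op 6 (insert('V')): buf='GXTQBAMV' cursor=8
After op 7 (end): buf='GXTQBAMV' cursor=8
After op 8 (right): buf='GXTQBAMV' cursor=8
After op 9 (undo): buf='GXTQBAM' cursor=7

Answer: GXTQBAM|7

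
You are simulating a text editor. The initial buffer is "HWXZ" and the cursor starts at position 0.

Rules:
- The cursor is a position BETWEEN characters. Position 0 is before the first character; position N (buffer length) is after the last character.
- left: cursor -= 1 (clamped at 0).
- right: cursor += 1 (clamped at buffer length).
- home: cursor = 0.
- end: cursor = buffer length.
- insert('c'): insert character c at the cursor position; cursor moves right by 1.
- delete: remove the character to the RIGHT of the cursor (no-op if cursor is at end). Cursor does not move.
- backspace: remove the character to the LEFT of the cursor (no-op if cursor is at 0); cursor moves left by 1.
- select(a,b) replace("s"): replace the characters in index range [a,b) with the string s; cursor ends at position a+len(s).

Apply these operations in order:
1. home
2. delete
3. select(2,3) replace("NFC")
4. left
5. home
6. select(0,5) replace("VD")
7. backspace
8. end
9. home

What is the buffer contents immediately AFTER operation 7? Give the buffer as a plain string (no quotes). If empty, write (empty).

Answer: V

Derivation:
After op 1 (home): buf='HWXZ' cursor=0
After op 2 (delete): buf='WXZ' cursor=0
After op 3 (select(2,3) replace("NFC")): buf='WXNFC' cursor=5
After op 4 (left): buf='WXNFC' cursor=4
After op 5 (home): buf='WXNFC' cursor=0
After op 6 (select(0,5) replace("VD")): buf='VD' cursor=2
After op 7 (backspace): buf='V' cursor=1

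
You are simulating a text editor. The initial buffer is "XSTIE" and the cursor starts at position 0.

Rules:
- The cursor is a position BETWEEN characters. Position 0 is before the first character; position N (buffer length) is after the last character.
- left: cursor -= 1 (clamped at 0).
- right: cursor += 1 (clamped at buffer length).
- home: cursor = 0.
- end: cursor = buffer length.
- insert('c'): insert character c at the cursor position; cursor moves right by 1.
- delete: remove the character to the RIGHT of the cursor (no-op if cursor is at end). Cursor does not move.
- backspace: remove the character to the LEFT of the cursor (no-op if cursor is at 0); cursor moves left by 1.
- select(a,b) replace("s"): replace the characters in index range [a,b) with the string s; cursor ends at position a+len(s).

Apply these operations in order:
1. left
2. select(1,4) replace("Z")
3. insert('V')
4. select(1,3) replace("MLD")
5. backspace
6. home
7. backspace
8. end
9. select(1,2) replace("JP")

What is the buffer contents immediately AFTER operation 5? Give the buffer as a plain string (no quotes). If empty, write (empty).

Answer: XMLE

Derivation:
After op 1 (left): buf='XSTIE' cursor=0
After op 2 (select(1,4) replace("Z")): buf='XZE' cursor=2
After op 3 (insert('V')): buf='XZVE' cursor=3
After op 4 (select(1,3) replace("MLD")): buf='XMLDE' cursor=4
After op 5 (backspace): buf='XMLE' cursor=3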